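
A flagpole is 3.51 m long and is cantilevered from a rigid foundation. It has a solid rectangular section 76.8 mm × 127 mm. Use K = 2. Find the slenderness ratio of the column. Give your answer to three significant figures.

For a rectangle r_min = b/√12 = 76.8/√12 = 22.17 mm
L_e = K·L = 2 × 3.51 m = 7.020 m = 7020.0 mm
λ = L_e / r_min = 7020.0 / 22.17 = 317

λ ≈ 317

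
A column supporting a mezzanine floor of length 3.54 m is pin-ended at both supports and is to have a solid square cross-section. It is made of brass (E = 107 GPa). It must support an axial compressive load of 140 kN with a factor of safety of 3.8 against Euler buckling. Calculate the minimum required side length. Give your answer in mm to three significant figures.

Required P_cr = n·P = 3.8 × 140 = 532.0 kN
L_e = K·L = 1 × 3.54 = 3.540 m
Required I = P_cr·L_e²/(π²E) = 5.320×10^5 × 3.540² / (π² × 1.07×10^11) = 6.313×10^-6 m⁴
I_req = 6.313×10^6 mm⁴
Solid square: I = a⁴/12  ⇒  a = (12I)^(1/4) = (12×6.313×10^6)^(1/4) = 93.3 mm

a ≈ 93.3 mm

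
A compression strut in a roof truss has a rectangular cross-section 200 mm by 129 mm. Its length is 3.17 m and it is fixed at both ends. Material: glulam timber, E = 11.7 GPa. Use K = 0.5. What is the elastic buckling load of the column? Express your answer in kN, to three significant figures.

Buckling occurs about the weak axis: I_min = h·b³/12 with b = 129 mm (the shorter side).
I_min = 200×129³/12 = 3.578×10^7 mm⁴
I = 3.578×10^7 mm⁴ = 3.578×10^-5 m⁴
Effective length L_e = K·L = 0.5 × 3.17 = 1.585 m
P_cr = π²EI / L_e² = π² × 11.7×10⁹ × 3.578×10^-5 / 1.585² = 1.645×10^6 N

P_cr ≈ 1640 kN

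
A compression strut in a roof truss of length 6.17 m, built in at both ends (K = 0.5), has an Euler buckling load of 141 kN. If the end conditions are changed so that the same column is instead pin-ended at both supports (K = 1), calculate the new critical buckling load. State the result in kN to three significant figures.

P_cr ∝ 1/K², so P_cr,new = P_cr,old × (K_old/K_new)² = 141 × (0.5/1)²
= 141 × 0.2500 = 35.2 kN

P_cr ≈ 35.2 kN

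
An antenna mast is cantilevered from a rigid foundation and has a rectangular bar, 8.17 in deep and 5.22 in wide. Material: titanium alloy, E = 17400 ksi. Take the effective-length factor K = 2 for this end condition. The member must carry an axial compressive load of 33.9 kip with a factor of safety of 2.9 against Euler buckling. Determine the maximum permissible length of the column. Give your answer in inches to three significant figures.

Buckling occurs about the weak axis: I_min = h·b³/12 with b = 5.22 in (the shorter side).
I_min = 8.17×5.22³/12 = 96.84 in⁴
Required critical load P_cr = n·P = 2.9 × 33.9 = 98.31 kip = 9.831×10^4 lb
From P_cr = π²EI/(K·L)²:  L = (1/K)·√(π²EI/P_cr) = (1/2)·√(π²×1.74×10^7×96.84/9.831×10^4)
L = 206 in

L_max ≈ 206 in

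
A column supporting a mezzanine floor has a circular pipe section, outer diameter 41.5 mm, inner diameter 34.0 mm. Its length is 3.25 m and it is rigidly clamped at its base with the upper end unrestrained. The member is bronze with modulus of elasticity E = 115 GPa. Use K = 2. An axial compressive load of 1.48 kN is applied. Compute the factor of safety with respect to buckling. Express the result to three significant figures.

d_o = 41.5 mm, d_i = 34.0 mm
I = π(d_o⁴ − d_i⁴)/64 = π(41.5⁴ − 34.00⁴)/64 = 8.000×10^4 mm⁴
I = 8.000×10^4 mm⁴ = 8.000×10^-8 m⁴
Effective length L_e = K·L = 2 × 3.25 = 6.500 m
P_cr = π²EI / L_e² = π² × 115×10⁹ × 8.000×10^-8 / 6.500² = 2.149×10^3 N
Factor of safety n = P_cr / P = 2.1492 / 1.48 = 1.45

n ≈ 1.45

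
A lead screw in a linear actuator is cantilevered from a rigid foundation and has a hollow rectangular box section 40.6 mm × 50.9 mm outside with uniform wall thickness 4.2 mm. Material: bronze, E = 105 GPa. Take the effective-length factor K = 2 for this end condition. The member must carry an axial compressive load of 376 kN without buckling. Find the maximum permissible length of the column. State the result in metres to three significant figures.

Inner dimensions: h_i = 50.9 − 2×4.2 = 42.50 mm, b_i = 40.6 − 2×4.2 = 32.20 mm
Weak-axis I_min = (h_o·b_o³ − h_i·b_i³)/12 with b_o = 40.6, b_i = 32.20 mm (shorter outer/inner sides).
I_min = (50.9×40.6³ − 42.50×32.20³)/12 = 1.656×10^5 mm⁴
I = 1.656×10^-7 m⁴
At the buckling limit P_cr = P = 3.760×10^5 N
From P_cr = π²EI/(K·L)²:  L = (1/K)·√(π²EI/P_cr) = (1/2)·√(π²×1.05×10^11×1.656×10^-7/3.760×10^5)
L = 0.338 m

L_max ≈ 0.338 m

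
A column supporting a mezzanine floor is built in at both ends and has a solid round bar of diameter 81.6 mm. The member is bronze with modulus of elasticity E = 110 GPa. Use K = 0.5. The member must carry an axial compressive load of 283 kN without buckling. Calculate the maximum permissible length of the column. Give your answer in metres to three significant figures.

L_max ≈ 5.78 m

I = πd⁴/64 = π×81.6⁴/64 = 2.176×10^6 mm⁴
I = 2.176×10^-6 m⁴
At the buckling limit P_cr = P = 2.830×10^5 N
From P_cr = π²EI/(K·L)²:  L = (1/K)·√(π²EI/P_cr) = (1/0.5)·√(π²×1.10×10^11×2.176×10^-6/2.830×10^5)
L = 5.78 m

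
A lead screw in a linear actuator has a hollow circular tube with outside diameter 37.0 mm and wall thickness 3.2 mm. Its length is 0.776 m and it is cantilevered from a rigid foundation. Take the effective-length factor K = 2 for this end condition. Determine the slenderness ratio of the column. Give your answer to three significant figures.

Inner diameter d_i = 37.0 − 2×3.2 = 30.60 mm
I = π(d_o⁴ − d_i⁴)/64 = π(37.0⁴ − 30.60⁴)/64 = 4.896×10^4 mm⁴
A = 339.8 mm²;  r_min = √(I/A) = √(4.896×10^4/339.8) = 12.00 mm
L_e = K·L = 2 × 0.776 m = 1.552 m = 1552.0 mm
λ = L_e / r_min = 1552.0 / 12.00 = 129

λ ≈ 129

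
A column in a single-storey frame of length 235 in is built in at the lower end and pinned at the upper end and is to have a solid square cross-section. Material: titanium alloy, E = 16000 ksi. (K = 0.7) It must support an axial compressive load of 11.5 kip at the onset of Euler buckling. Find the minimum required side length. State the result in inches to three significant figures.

a ≈ 2.21 in

L_e = K·L = 0.7 × 235 = 164.5 in
Required I = P_cr·L_e²/(π²E) = 1.150×10^4 × 164.5² / (π² × 1.60×10^7) = 1.971 in⁴
Solid square: I = a⁴/12  ⇒  a = (12I)^(1/4) = (12×1.971)^(1/4) = 2.21 in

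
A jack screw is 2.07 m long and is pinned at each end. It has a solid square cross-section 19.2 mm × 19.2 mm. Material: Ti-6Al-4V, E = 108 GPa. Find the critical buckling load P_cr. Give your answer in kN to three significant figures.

P_cr ≈ 2.82 kN

I = a⁴/12 = 19.2⁴/12 = 1.132×10^4 mm⁴
I = 1.132×10^4 mm⁴ = 1.132×10^-8 m⁴
Effective length L_e = K·L = 1 × 2.07 = 2.070 m
P_cr = π²EI / L_e² = π² × 108×10⁹ × 1.132×10^-8 / 2.070² = 2.817×10^3 N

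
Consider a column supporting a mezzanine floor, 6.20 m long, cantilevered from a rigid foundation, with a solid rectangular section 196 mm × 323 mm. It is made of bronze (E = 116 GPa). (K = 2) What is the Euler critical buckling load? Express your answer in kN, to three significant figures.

Buckling occurs about the weak axis: I_min = h·b³/12 with b = 196 mm (the shorter side).
I_min = 323×196³/12 = 2.027×10^8 mm⁴
I = 2.027×10^8 mm⁴ = 2.027×10^-4 m⁴
Effective length L_e = K·L = 2 × 6.20 = 12.40 m
P_cr = π²EI / L_e² = π² × 116×10⁹ × 2.027×10^-4 / 12.40² = 1.509×10^6 N

P_cr ≈ 1510 kN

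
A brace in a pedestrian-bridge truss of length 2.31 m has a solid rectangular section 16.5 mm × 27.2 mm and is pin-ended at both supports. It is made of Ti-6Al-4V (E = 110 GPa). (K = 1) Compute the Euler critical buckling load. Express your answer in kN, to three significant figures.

P_cr ≈ 2.07 kN

Buckling occurs about the weak axis: I_min = h·b³/12 with b = 16.5 mm (the shorter side).
I_min = 27.2×16.5³/12 = 1.018×10^4 mm⁴
I = 1.018×10^4 mm⁴ = 1.018×10^-8 m⁴
Effective length L_e = K·L = 1 × 2.31 = 2.310 m
P_cr = π²EI / L_e² = π² × 110×10⁹ × 1.018×10^-8 / 2.310² = 2.072×10^3 N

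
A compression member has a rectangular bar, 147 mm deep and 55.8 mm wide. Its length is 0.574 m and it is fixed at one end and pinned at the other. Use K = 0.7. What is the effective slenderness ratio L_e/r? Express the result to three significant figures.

For a rectangle r_min = b/√12 = 55.8/√12 = 16.11 mm
L_e = K·L = 0.7 × 0.574 m = 0.4018 m = 401.80 mm
λ = L_e / r_min = 401.80 / 16.11 = 24.9

λ ≈ 24.9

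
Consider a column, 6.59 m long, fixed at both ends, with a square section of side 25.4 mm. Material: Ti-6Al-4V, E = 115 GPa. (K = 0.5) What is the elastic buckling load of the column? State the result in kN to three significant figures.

P_cr ≈ 3.63 kN

I = a⁴/12 = 25.4⁴/12 = 3.469×10^4 mm⁴
I = 3.469×10^4 mm⁴ = 3.469×10^-8 m⁴
Effective length L_e = K·L = 0.5 × 6.59 = 3.295 m
P_cr = π²EI / L_e² = π² × 115×10⁹ × 3.469×10^-8 / 3.295² = 3.626×10^3 N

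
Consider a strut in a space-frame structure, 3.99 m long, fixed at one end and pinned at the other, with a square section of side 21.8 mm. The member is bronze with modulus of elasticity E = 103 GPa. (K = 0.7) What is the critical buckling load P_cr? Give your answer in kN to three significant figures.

P_cr ≈ 2.45 kN

I = a⁴/12 = 21.8⁴/12 = 1.882×10^4 mm⁴
I = 1.882×10^4 mm⁴ = 1.882×10^-8 m⁴
Effective length L_e = K·L = 0.7 × 3.99 = 2.793 m
P_cr = π²EI / L_e² = π² × 103×10⁹ × 1.882×10^-8 / 2.793² = 2.453×10^3 N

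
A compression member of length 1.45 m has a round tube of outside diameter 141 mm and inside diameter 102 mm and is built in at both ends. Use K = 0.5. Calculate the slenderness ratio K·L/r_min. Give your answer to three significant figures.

d_o = 141 mm, d_i = 102 mm
I = π(d_o⁴ − d_i⁴)/64 = π(141⁴ − 102.0⁴)/64 = 1.409×10^7 mm⁴
A = 7.443×10^3 mm²;  r_min = √(I/A) = √(1.409×10^7/7.443×10^3) = 43.51 mm
L_e = K·L = 0.5 × 1.45 m = 0.7250 m = 725.00 mm
λ = L_e / r_min = 725.00 / 43.51 = 16.7

λ ≈ 16.7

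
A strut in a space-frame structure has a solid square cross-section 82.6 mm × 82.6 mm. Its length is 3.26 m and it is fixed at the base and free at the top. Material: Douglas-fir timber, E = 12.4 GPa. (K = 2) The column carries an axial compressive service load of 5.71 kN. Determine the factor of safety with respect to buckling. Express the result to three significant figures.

n ≈ 1.96

I = a⁴/12 = 82.6⁴/12 = 3.879×10^6 mm⁴
I = 3.879×10^6 mm⁴ = 3.879×10^-6 m⁴
Effective length L_e = K·L = 2 × 3.26 = 6.520 m
P_cr = π²EI / L_e² = π² × 12.4×10⁹ × 3.879×10^-6 / 6.520² = 1.117×10^4 N
Factor of safety n = P_cr / P = 11.168 / 5.71 = 1.96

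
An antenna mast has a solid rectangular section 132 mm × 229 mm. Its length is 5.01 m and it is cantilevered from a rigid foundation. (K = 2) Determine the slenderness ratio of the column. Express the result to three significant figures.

λ ≈ 263

Buckling occurs about the weak axis: I_min = h·b³/12 with b = 132 mm (the shorter side).
I_min = 229×132³/12 = 4.389×10^7 mm⁴
A = 3.023×10^4 mm²;  r_min = √(I/A) = √(4.389×10^7/3.023×10^4) = 38.11 mm
L_e = K·L = 2 × 5.01 m = 10.02 m = 10020 mm
λ = L_e / r_min = 10020 / 38.11 = 263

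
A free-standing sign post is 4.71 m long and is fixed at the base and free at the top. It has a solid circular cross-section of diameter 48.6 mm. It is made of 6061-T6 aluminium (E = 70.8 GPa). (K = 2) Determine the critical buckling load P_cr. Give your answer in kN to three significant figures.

I = πd⁴/64 = π×48.6⁴/64 = 2.739×10^5 mm⁴
I = 2.739×10^5 mm⁴ = 2.739×10^-7 m⁴
Effective length L_e = K·L = 2 × 4.71 = 9.420 m
P_cr = π²EI / L_e² = π² × 70.8×10⁹ × 2.739×10^-7 / 9.420² = 2.156×10^3 N

P_cr ≈ 2.16 kN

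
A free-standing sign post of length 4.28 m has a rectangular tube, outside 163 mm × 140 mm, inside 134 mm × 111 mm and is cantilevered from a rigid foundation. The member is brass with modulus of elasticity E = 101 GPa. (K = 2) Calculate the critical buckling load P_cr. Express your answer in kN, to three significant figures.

Weak-axis I_min = (h_o·b_o³ − h_i·b_i³)/12 with b_o = 140, b_i = 111.0 mm (shorter outer/inner sides).
I_min = (163×140³ − 134.0×111.0³)/12 = 2.200×10^7 mm⁴
I = 2.200×10^7 mm⁴ = 2.200×10^-5 m⁴
Effective length L_e = K·L = 2 × 4.28 = 8.560 m
P_cr = π²EI / L_e² = π² × 101×10⁹ × 2.200×10^-5 / 8.560² = 2.993×10^5 N

P_cr ≈ 299 kN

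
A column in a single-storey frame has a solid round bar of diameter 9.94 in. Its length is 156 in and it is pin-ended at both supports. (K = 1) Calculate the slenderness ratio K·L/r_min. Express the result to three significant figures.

For a solid circle r = d/4 = 9.94/4 = 2.485 in
L_e = K·L = 1 × 156 = 156.0 in
λ = L_e / r_min = 156.00 / 2.485 = 62.8

λ ≈ 62.8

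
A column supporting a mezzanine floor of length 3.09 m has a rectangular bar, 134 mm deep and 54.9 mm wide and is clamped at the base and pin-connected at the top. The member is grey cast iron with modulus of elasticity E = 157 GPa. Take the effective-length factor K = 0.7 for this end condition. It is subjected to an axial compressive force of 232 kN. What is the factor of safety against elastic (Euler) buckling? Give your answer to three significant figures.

Buckling occurs about the weak axis: I_min = h·b³/12 with b = 54.9 mm (the shorter side).
I_min = 134×54.9³/12 = 1.848×10^6 mm⁴
I = 1.848×10^6 mm⁴ = 1.848×10^-6 m⁴
Effective length L_e = K·L = 0.7 × 3.09 = 2.163 m
P_cr = π²EI / L_e² = π² × 157×10⁹ × 1.848×10^-6 / 2.163² = 6.120×10^5 N
Factor of safety n = P_cr / P = 611.97 / 232 = 2.64

n ≈ 2.64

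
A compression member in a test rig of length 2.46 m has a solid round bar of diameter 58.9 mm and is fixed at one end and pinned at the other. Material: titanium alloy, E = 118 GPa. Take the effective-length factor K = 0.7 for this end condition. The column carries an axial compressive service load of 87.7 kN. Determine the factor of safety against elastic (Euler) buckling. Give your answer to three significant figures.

I = πd⁴/64 = π×58.9⁴/64 = 5.908×10^5 mm⁴
I = 5.908×10^5 mm⁴ = 5.908×10^-7 m⁴
Effective length L_e = K·L = 0.7 × 2.46 = 1.722 m
P_cr = π²EI / L_e² = π² × 118×10⁹ × 5.908×10^-7 / 1.722² = 2.320×10^5 N
Factor of safety n = P_cr / P = 232.03 / 87.7 = 2.65

n ≈ 2.65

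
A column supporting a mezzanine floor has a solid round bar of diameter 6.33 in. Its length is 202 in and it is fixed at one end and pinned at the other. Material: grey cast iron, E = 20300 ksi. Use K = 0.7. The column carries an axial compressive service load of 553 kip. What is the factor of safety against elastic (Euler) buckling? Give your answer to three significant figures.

I = πd⁴/64 = π×6.33⁴/64 = 78.81 in⁴
Effective length L_e = K·L = 0.7 × 202 = 141.4 in
P_cr = π²EI / L_e² = π² × 20300×10³ × 78.81 / 141.4² = 7.897×10^5 lb
Factor of safety n = P_cr / P = 789.74 / 553 = 1.43

n ≈ 1.43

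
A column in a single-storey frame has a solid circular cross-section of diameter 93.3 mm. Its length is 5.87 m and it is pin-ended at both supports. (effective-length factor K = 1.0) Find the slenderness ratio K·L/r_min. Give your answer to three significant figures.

For a solid circle r = d/4 = 93.3/4 = 23.32 mm
L_e = K·L = 1 × 5.87 m = 5.870 m = 5870.0 mm
λ = L_e / r_min = 5870.0 / 23.32 = 252

λ ≈ 252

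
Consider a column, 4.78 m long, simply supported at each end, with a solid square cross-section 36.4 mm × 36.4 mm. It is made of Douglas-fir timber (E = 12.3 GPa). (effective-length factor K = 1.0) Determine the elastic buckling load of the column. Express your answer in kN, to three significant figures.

P_cr ≈ 0.777 kN

I = a⁴/12 = 36.4⁴/12 = 1.463×10^5 mm⁴
I = 1.463×10^5 mm⁴ = 1.463×10^-7 m⁴
Effective length L_e = K·L = 1 × 4.78 = 4.780 m
P_cr = π²EI / L_e² = π² × 12.3×10⁹ × 1.463×10^-7 / 4.780² = 777.3 N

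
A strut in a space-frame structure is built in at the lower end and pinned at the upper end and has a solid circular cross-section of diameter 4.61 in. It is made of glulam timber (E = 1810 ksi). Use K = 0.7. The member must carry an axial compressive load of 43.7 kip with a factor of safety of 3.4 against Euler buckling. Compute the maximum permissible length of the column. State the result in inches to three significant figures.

I = πd⁴/64 = π×4.61⁴/64 = 22.17 in⁴
Required critical load P_cr = n·P = 3.4 × 43.7 = 148.6 kip = 1.486×10^5 lb
From P_cr = π²EI/(K·L)²:  L = (1/K)·√(π²EI/P_cr) = (1/0.7)·√(π²×1.81×10^6×22.17/1.486×10^5)
L = 73.8 in

L_max ≈ 73.8 in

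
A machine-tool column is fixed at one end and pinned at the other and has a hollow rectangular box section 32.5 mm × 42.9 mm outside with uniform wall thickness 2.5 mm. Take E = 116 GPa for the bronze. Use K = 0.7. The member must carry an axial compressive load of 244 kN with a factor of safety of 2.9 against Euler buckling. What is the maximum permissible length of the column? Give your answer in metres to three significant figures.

Inner dimensions: h_i = 42.9 − 2×2.5 = 37.90 mm, b_i = 32.5 − 2×2.5 = 27.50 mm
Weak-axis I_min = (h_o·b_o³ − h_i·b_i³)/12 with b_o = 32.5, b_i = 27.50 mm (shorter outer/inner sides).
I_min = (42.9×32.5³ − 37.90×27.50³)/12 = 5.704×10^4 mm⁴
I = 5.704×10^-8 m⁴
Required critical load P_cr = n·P = 2.9 × 244 = 707.6 kN = 7.076×10^5 N
From P_cr = π²EI/(K·L)²:  L = (1/K)·√(π²EI/P_cr) = (1/0.7)·√(π²×1.16×10^11×5.704×10^-8/7.076×10^5)
L = 0.434 m

L_max ≈ 0.434 m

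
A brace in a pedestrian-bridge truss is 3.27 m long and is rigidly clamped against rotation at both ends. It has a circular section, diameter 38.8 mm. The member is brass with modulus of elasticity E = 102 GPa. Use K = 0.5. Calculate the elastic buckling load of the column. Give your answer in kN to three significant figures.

P_cr ≈ 41.9 kN

I = πd⁴/64 = π×38.8⁴/64 = 1.112×10^5 mm⁴
I = 1.112×10^5 mm⁴ = 1.112×10^-7 m⁴
Effective length L_e = K·L = 0.5 × 3.27 = 1.635 m
P_cr = π²EI / L_e² = π² × 102×10⁹ × 1.112×10^-7 / 1.635² = 4.189×10^4 N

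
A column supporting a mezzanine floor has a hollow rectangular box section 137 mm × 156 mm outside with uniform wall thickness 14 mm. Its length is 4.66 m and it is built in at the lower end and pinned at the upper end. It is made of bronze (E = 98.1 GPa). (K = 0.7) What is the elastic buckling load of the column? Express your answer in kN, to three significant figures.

P_cr ≈ 1780 kN

Inner dimensions: h_i = 156 − 2×14 = 128.0 mm, b_i = 137 − 2×14 = 109.0 mm
Weak-axis I_min = (h_o·b_o³ − h_i·b_i³)/12 with b_o = 137, b_i = 109.0 mm (shorter outer/inner sides).
I_min = (156×137³ − 128.0×109.0³)/12 = 1.961×10^7 mm⁴
I = 1.961×10^7 mm⁴ = 1.961×10^-5 m⁴
Effective length L_e = K·L = 0.7 × 4.66 = 3.262 m
P_cr = π²EI / L_e² = π² × 98.1×10⁹ × 1.961×10^-5 / 3.262² = 1.785×10^6 N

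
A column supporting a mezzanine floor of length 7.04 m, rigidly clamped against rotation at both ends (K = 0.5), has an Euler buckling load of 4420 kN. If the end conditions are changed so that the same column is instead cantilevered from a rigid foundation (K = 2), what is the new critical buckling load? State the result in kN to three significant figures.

P_cr ≈ 276 kN

P_cr ∝ 1/K², so P_cr,new = P_cr,old × (K_old/K_new)² = 4420 × (0.5/2)²
= 4420 × 0.06250 = 276 kN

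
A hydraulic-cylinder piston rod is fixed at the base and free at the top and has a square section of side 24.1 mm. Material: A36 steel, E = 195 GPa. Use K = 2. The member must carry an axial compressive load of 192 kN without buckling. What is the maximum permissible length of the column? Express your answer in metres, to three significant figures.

L_max ≈ 0.265 m

I = a⁴/12 = 24.1⁴/12 = 2.811×10^4 mm⁴
I = 2.811×10^-8 m⁴
At the buckling limit P_cr = P = 1.920×10^5 N
From P_cr = π²EI/(K·L)²:  L = (1/K)·√(π²EI/P_cr) = (1/2)·√(π²×1.95×10^11×2.811×10^-8/1.920×10^5)
L = 0.265 m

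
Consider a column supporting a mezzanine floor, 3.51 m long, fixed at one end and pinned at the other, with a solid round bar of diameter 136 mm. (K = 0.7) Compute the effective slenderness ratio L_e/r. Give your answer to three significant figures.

λ ≈ 72.3

I = πd⁴/64 = π×136⁴/64 = 1.679×10^7 mm⁴
A = 1.453×10^4 mm²;  r_min = √(I/A) = √(1.679×10^7/1.453×10^4) = 34.00 mm
L_e = K·L = 0.7 × 3.51 m = 2.457 m = 2457.0 mm
λ = L_e / r_min = 2457.0 / 34.00 = 72.3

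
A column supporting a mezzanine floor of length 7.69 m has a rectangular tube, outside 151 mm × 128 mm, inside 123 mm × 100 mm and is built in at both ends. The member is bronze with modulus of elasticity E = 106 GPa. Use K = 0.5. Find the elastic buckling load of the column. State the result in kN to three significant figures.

P_cr ≈ 1140 kN

Weak-axis I_min = (h_o·b_o³ − h_i·b_i³)/12 with b_o = 128, b_i = 100.0 mm (shorter outer/inner sides).
I_min = (151×128³ − 123.0×100.0³)/12 = 1.614×10^7 mm⁴
I = 1.614×10^7 mm⁴ = 1.614×10^-5 m⁴
Effective length L_e = K·L = 0.5 × 7.69 = 3.845 m
P_cr = π²EI / L_e² = π² × 106×10⁹ × 1.614×10^-5 / 3.845² = 1.142×10^6 N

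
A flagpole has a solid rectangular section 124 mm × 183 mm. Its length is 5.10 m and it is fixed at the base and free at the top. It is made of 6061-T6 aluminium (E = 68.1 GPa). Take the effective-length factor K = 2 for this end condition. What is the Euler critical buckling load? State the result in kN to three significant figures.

Buckling occurs about the weak axis: I_min = h·b³/12 with b = 124 mm (the shorter side).
I_min = 183×124³/12 = 2.908×10^7 mm⁴
I = 2.908×10^7 mm⁴ = 2.908×10^-5 m⁴
Effective length L_e = K·L = 2 × 5.10 = 10.20 m
P_cr = π²EI / L_e² = π² × 68.1×10⁹ × 2.908×10^-5 / 10.20² = 1.878×10^5 N

P_cr ≈ 188 kN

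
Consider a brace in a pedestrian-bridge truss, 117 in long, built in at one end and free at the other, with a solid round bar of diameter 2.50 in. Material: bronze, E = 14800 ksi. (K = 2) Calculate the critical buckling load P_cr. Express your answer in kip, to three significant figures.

I = πd⁴/64 = π×2.50⁴/64 = 1.917 in⁴
Effective length L_e = K·L = 2 × 117 = 234.0 in
P_cr = π²EI / L_e² = π² × 14800×10³ × 1.917 / 234.0² = 5.115×10^3 lb

P_cr ≈ 5.12 kip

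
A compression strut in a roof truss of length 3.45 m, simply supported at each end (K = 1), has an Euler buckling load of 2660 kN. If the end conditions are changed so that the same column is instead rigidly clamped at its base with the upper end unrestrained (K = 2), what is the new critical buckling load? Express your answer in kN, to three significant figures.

P_cr ≈ 665 kN

P_cr ∝ 1/K², so P_cr,new = P_cr,old × (K_old/K_new)² = 2660 × (1/2)²
= 2660 × 0.2500 = 665 kN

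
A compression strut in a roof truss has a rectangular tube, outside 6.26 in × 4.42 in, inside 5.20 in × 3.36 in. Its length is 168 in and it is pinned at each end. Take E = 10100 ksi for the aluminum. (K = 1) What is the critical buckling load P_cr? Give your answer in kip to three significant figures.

P_cr ≈ 101 kip

Weak-axis I_min = (h_o·b_o³ − h_i·b_i³)/12 with b_o = 4.42, b_i = 3.360 in (shorter outer/inner sides).
I_min = (6.26×4.42³ − 5.200×3.360³)/12 = 28.61 in⁴
Effective length L_e = K·L = 1 × 168 = 168.0 in
P_cr = π²EI / L_e² = π² × 10100×10³ × 28.61 / 168.0² = 1.010×10^5 lb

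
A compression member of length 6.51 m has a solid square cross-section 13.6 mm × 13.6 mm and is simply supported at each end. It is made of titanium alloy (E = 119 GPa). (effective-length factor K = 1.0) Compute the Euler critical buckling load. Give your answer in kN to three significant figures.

P_cr ≈ 0.0790 kN

I = a⁴/12 = 13.6⁴/12 = 2.851×10^3 mm⁴
I = 2.851×10^3 mm⁴ = 2.851×10^-9 m⁴
Effective length L_e = K·L = 1 × 6.51 = 6.510 m
P_cr = π²EI / L_e² = π² × 119×10⁹ × 2.851×10^-9 / 6.510² = 79.01 N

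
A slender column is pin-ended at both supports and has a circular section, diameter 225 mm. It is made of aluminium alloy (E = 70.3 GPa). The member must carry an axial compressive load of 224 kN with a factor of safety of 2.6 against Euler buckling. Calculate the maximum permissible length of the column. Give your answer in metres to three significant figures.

L_max ≈ 12.2 m

I = πd⁴/64 = π×225⁴/64 = 1.258×10^8 mm⁴
I = 1.258×10^-4 m⁴
Required critical load P_cr = n·P = 2.6 × 224 = 582.4 kN = 5.824×10^5 N
From P_cr = π²EI/(K·L)²:  L = (1/K)·√(π²EI/P_cr) = (1/1)·√(π²×7.03×10^10×1.258×10^-4/5.824×10^5)
L = 12.2 m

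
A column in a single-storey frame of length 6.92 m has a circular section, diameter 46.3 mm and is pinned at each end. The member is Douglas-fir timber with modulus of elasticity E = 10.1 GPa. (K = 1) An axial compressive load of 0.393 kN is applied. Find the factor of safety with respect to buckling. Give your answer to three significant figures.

n ≈ 1.19

I = πd⁴/64 = π×46.3⁴/64 = 2.256×10^5 mm⁴
I = 2.256×10^5 mm⁴ = 2.256×10^-7 m⁴
Effective length L_e = K·L = 1 × 6.92 = 6.920 m
P_cr = π²EI / L_e² = π² × 10.1×10⁹ × 2.256×10^-7 / 6.920² = 469.6 N
Factor of safety n = P_cr / P = 0.46957 / 0.393 = 1.19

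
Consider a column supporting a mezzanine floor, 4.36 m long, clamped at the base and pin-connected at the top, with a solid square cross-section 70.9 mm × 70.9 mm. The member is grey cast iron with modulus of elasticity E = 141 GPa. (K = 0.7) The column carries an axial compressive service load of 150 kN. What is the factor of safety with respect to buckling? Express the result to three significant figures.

n ≈ 2.10

I = a⁴/12 = 70.9⁴/12 = 2.106×10^6 mm⁴
I = 2.106×10^6 mm⁴ = 2.106×10^-6 m⁴
Effective length L_e = K·L = 0.7 × 4.36 = 3.052 m
P_cr = π²EI / L_e² = π² × 141×10⁹ × 2.106×10^-6 / 3.052² = 3.146×10^5 N
Factor of safety n = P_cr / P = 314.60 / 150 = 2.10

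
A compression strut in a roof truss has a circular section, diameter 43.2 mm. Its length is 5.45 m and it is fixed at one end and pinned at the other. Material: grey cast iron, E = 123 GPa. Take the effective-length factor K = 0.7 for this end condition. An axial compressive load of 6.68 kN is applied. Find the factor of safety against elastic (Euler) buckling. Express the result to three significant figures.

n ≈ 2.13

I = πd⁴/64 = π×43.2⁴/64 = 1.710×10^5 mm⁴
I = 1.710×10^5 mm⁴ = 1.710×10^-7 m⁴
Effective length L_e = K·L = 0.7 × 5.45 = 3.815 m
P_cr = π²EI / L_e² = π² × 123×10⁹ × 1.710×10^-7 / 3.815² = 1.426×10^4 N
Factor of safety n = P_cr / P = 14.260 / 6.68 = 2.13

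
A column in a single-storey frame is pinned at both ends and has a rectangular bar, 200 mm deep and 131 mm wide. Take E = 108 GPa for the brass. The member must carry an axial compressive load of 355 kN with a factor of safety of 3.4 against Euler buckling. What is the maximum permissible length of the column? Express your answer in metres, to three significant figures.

Buckling occurs about the weak axis: I_min = h·b³/12 with b = 131 mm (the shorter side).
I_min = 200×131³/12 = 3.747×10^7 mm⁴
I = 3.747×10^-5 m⁴
Required critical load P_cr = n·P = 3.4 × 355 = 1207 kN = 1.207×10^6 N
From P_cr = π²EI/(K·L)²:  L = (1/K)·√(π²EI/P_cr) = (1/1)·√(π²×1.08×10^11×3.747×10^-5/1.207×10^6)
L = 5.75 m

L_max ≈ 5.75 m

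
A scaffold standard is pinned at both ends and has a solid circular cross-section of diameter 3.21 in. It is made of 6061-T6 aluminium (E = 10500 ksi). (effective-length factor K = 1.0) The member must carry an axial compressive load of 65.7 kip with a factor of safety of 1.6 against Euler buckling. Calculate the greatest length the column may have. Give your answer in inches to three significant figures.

L_max ≈ 71.7 in

I = πd⁴/64 = π×3.21⁴/64 = 5.212 in⁴
Required critical load P_cr = n·P = 1.6 × 65.7 = 105.1 kip = 1.051×10^5 lb
From P_cr = π²EI/(K·L)²:  L = (1/K)·√(π²EI/P_cr) = (1/1)·√(π²×1.05×10^7×5.212/1.051×10^5)
L = 71.7 in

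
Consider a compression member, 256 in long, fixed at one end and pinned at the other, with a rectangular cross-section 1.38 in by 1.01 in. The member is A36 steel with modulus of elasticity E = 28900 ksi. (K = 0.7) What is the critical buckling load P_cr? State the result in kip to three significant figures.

Buckling occurs about the weak axis: I_min = h·b³/12 with b = 1.01 in (the shorter side).
I_min = 1.38×1.01³/12 = 0.1185 in⁴
Effective length L_e = K·L = 0.7 × 256 = 179.2 in
P_cr = π²EI / L_e² = π² × 28900×10³ × 0.1185 / 179.2² = 1.052×10^3 lb

P_cr ≈ 1.05 kip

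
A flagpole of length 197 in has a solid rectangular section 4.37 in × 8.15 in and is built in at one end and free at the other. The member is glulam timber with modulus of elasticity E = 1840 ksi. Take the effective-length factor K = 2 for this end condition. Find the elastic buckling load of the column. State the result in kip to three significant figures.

Buckling occurs about the weak axis: I_min = h·b³/12 with b = 4.37 in (the shorter side).
I_min = 8.15×4.37³/12 = 56.68 in⁴
Effective length L_e = K·L = 2 × 197 = 394.0 in
P_cr = π²EI / L_e² = π² × 1840×10³ × 56.68 / 394.0² = 6.630×10^3 lb

P_cr ≈ 6.63 kip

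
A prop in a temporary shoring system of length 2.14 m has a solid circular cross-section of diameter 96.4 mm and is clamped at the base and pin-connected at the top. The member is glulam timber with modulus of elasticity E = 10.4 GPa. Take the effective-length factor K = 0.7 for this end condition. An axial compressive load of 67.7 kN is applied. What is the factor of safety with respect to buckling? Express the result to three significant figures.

n ≈ 2.86

I = πd⁴/64 = π×96.4⁴/64 = 4.239×10^6 mm⁴
I = 4.239×10^6 mm⁴ = 4.239×10^-6 m⁴
Effective length L_e = K·L = 0.7 × 2.14 = 1.498 m
P_cr = π²EI / L_e² = π² × 10.4×10⁹ × 4.239×10^-6 / 1.498² = 1.939×10^5 N
Factor of safety n = P_cr / P = 193.90 / 67.7 = 2.86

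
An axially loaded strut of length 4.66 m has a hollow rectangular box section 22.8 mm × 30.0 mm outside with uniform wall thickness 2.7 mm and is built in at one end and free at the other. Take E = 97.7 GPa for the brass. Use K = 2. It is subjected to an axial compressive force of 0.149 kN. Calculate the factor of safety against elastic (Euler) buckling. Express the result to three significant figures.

Inner dimensions: h_i = 30.0 − 2×2.7 = 24.60 mm, b_i = 22.8 − 2×2.7 = 17.40 mm
Weak-axis I_min = (h_o·b_o³ − h_i·b_i³)/12 with b_o = 22.8, b_i = 17.40 mm (shorter outer/inner sides).
I_min = (30.0×22.8³ − 24.60×17.40³)/12 = 1.883×10^4 mm⁴
I = 1.883×10^4 mm⁴ = 1.883×10^-8 m⁴
Effective length L_e = K·L = 2 × 4.66 = 9.320 m
P_cr = π²EI / L_e² = π² × 97.7×10⁹ × 1.883×10^-8 / 9.320² = 209.0 N
Factor of safety n = P_cr / P = 0.20905 / 0.149 = 1.40

n ≈ 1.40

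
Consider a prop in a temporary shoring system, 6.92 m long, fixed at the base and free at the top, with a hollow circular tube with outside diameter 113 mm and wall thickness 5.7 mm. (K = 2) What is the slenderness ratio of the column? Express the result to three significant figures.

Inner diameter d_i = 113 − 2×5.7 = 101.6 mm
I = π(d_o⁴ − d_i⁴)/64 = π(113⁴ − 101.6⁴)/64 = 2.773×10^6 mm⁴
A = 1.921×10^3 mm²;  r_min = √(I/A) = √(2.773×10^6/1.921×10^3) = 37.99 mm
L_e = K·L = 2 × 6.92 m = 13.84 m = 13840 mm
λ = L_e / r_min = 13840 / 37.99 = 364

λ ≈ 364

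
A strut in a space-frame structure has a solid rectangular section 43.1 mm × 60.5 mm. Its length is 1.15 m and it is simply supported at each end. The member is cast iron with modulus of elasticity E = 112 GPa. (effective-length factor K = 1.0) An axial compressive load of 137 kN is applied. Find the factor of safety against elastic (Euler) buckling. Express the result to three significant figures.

n ≈ 2.46

Buckling occurs about the weak axis: I_min = h·b³/12 with b = 43.1 mm (the shorter side).
I_min = 60.5×43.1³/12 = 4.037×10^5 mm⁴
I = 4.037×10^5 mm⁴ = 4.037×10^-7 m⁴
Effective length L_e = K·L = 1 × 1.15 = 1.150 m
P_cr = π²EI / L_e² = π² × 112×10⁹ × 4.037×10^-7 / 1.150² = 3.374×10^5 N
Factor of safety n = P_cr / P = 337.39 / 137 = 2.46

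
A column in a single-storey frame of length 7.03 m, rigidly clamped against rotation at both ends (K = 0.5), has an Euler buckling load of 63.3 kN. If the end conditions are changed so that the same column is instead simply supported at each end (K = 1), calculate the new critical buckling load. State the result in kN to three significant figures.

P_cr ≈ 15.8 kN

P_cr ∝ 1/K², so P_cr,new = P_cr,old × (K_old/K_new)² = 63.3 × (0.5/1)²
= 63.3 × 0.2500 = 15.8 kN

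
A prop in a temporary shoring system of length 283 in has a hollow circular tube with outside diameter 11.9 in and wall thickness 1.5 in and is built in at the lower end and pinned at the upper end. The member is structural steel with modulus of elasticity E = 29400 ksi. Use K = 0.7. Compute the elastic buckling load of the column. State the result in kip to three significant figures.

Inner diameter d_i = 11.9 − 2×1.5 = 8.900 in
I = π(d_o⁴ − d_i⁴)/64 = π(11.9⁴ − 8.900⁴)/64 = 676.4 in⁴
Effective length L_e = K·L = 0.7 × 283 = 198.1 in
P_cr = π²EI / L_e² = π² × 29400×10³ × 676.4 / 198.1² = 5.001×10^6 lb

P_cr ≈ 5000 kip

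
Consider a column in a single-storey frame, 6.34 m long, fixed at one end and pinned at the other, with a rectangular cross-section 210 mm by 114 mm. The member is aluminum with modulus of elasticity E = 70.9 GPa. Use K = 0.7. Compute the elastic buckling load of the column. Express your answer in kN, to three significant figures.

P_cr ≈ 921 kN

Buckling occurs about the weak axis: I_min = h·b³/12 with b = 114 mm (the shorter side).
I_min = 210×114³/12 = 2.593×10^7 mm⁴
I = 2.593×10^7 mm⁴ = 2.593×10^-5 m⁴
Effective length L_e = K·L = 0.7 × 6.34 = 4.438 m
P_cr = π²EI / L_e² = π² × 70.9×10⁹ × 2.593×10^-5 / 4.438² = 9.211×10^5 N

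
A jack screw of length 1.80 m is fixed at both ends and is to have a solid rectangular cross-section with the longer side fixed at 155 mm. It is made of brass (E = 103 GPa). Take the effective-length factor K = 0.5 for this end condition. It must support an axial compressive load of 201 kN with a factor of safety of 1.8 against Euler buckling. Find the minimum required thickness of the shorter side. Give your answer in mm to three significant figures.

Required P_cr = n·P = 1.8 × 201 = 361.8 kN
L_e = K·L = 0.5 × 1.80 = 0.9000 m
Required I = P_cr·L_e²/(π²E) = 3.618×10^5 × 0.9000² / (π² × 1.03×10^11) = 2.883×10^-7 m⁴
I_req = 2.883×10^5 mm⁴
Rectangle, weak axis: I_min = h·b³/12 with h = 155 mm fixed  ⇒  b = (12I/h)^(1/3) = 28.2 mm

b ≈ 28.2 mm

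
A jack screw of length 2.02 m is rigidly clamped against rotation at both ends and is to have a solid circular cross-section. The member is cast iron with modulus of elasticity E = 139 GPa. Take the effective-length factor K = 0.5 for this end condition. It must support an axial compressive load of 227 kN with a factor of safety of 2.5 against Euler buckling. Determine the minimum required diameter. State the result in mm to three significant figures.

Required P_cr = n·P = 2.5 × 227 = 567.5 kN
L_e = K·L = 0.5 × 2.02 = 1.010 m
Required I = P_cr·L_e²/(π²E) = 5.675×10^5 × 1.010² / (π² × 1.39×10^11) = 4.220×10^-7 m⁴
I_req = 4.220×10^5 mm⁴
Solid circle: I = πd⁴/64  ⇒  d = (64I/π)^(1/4) = (64×4.220×10^5/π)^(1/4) = 54.1 mm

d ≈ 54.1 mm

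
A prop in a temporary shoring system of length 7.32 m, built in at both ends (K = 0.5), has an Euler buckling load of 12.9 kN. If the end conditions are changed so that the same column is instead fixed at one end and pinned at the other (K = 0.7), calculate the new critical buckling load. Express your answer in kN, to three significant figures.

P_cr ≈ 6.58 kN

P_cr ∝ 1/K², so P_cr,new = P_cr,old × (K_old/K_new)² = 12.9 × (0.5/0.7)²
= 12.9 × 0.5102 = 6.58 kN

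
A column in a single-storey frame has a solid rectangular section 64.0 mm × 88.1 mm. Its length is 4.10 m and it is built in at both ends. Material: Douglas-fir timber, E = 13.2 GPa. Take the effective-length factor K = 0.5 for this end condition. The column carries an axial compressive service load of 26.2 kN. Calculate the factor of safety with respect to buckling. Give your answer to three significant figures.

Buckling occurs about the weak axis: I_min = h·b³/12 with b = 64.0 mm (the shorter side).
I_min = 88.1×64.0³/12 = 1.925×10^6 mm⁴
I = 1.925×10^6 mm⁴ = 1.925×10^-6 m⁴
Effective length L_e = K·L = 0.5 × 4.10 = 2.050 m
P_cr = π²EI / L_e² = π² × 13.2×10⁹ × 1.925×10^-6 / 2.050² = 5.966×10^4 N
Factor of safety n = P_cr / P = 59.662 / 26.2 = 2.28

n ≈ 2.28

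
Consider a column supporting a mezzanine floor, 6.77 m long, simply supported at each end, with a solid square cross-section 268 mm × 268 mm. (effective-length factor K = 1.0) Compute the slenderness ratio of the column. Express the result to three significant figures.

λ ≈ 87.5

I = a⁴/12 = 268⁴/12 = 4.299×10^8 mm⁴
A = 7.182×10^4 mm²;  r_min = √(I/A) = √(4.299×10^8/7.182×10^4) = 77.36 mm
L_e = K·L = 1 × 6.77 m = 6.770 m = 6770.0 mm
λ = L_e / r_min = 6770.0 / 77.36 = 87.5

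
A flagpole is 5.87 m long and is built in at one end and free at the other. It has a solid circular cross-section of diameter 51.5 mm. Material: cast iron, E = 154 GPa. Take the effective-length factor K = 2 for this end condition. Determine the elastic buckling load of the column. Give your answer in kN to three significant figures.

I = πd⁴/64 = π×51.5⁴/64 = 3.453×10^5 mm⁴
I = 3.453×10^5 mm⁴ = 3.453×10^-7 m⁴
Effective length L_e = K·L = 2 × 5.87 = 11.74 m
P_cr = π²EI / L_e² = π² × 154×10⁹ × 3.453×10^-7 / 11.74² = 3.808×10^3 N

P_cr ≈ 3.81 kN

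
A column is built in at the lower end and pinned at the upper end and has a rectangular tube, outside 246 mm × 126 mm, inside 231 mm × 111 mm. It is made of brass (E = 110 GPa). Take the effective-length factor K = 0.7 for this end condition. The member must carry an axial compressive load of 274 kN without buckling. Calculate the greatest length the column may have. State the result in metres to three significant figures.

Weak-axis I_min = (h_o·b_o³ − h_i·b_i³)/12 with b_o = 126, b_i = 111.0 mm (shorter outer/inner sides).
I_min = (246×126³ − 231.0×111.0³)/12 = 1.468×10^7 mm⁴
I = 1.468×10^-5 m⁴
At the buckling limit P_cr = P = 2.740×10^5 N
From P_cr = π²EI/(K·L)²:  L = (1/K)·√(π²EI/P_cr) = (1/0.7)·√(π²×1.10×10^11×1.468×10^-5/2.740×10^5)
L = 10.9 m

L_max ≈ 10.9 m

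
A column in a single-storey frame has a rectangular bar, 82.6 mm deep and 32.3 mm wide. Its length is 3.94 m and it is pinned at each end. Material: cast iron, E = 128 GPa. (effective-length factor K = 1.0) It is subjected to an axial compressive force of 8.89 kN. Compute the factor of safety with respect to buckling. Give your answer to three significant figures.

n ≈ 2.12

Buckling occurs about the weak axis: I_min = h·b³/12 with b = 32.3 mm (the shorter side).
I_min = 82.6×32.3³/12 = 2.320×10^5 mm⁴
I = 2.320×10^5 mm⁴ = 2.320×10^-7 m⁴
Effective length L_e = K·L = 1 × 3.94 = 3.940 m
P_cr = π²EI / L_e² = π² × 128×10⁹ × 2.320×10^-7 / 3.940² = 1.888×10^4 N
Factor of safety n = P_cr / P = 18.877 / 8.89 = 2.12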